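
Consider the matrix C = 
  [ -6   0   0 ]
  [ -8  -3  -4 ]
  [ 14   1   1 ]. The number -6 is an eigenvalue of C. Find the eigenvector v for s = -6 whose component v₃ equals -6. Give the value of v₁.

3

C + 6I = [[0, 0, 0], [-8, 3, -4], [14, 1, 7]].
Solving (C + 6I)v = 0 gives the eigenspace spanned by (3, 0, -6).
With v₃ = -6, v = (3, 0, -6), so v₁ = 3.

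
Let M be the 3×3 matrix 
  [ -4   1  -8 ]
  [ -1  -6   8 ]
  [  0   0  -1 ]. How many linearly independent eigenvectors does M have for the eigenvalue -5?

1

M + 5I = [[1, 1, -8], [-1, -1, 8], [0, 0, 4]].
This matrix has rank 2, so its null space has dimension 3 − 2 = 1.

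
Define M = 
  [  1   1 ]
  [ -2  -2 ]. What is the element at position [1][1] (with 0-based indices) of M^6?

Characteristic polynomial: λ^2 + λ = λ(λ + 1), so the eigenvalues are -1, 0.
λ=0: eigenvector (1, -1).
λ=-1: eigenvector (-1, 2).
P = [[1, -1], [-1, 2]], D = diag(0, -1), P⁻¹ = [[2, 1], [1, 1]].
M⁶ = P·diag(0, 1)·P⁻¹ = [[-1, -1], [2, 2]].
The requested entry is 2.

2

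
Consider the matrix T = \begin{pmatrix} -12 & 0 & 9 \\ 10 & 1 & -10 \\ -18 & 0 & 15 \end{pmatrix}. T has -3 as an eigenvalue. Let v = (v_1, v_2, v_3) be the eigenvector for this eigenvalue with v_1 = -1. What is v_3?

T + 3I = [[-9, 0, 9], [10, 4, -10], [-18, 0, 18]].
Solving (T + 3I)v = 0 gives the eigenspace spanned by (-1, 0, -1).
With v_1 = -1, v = (-1, 0, -1), so v_3 = -1.

-1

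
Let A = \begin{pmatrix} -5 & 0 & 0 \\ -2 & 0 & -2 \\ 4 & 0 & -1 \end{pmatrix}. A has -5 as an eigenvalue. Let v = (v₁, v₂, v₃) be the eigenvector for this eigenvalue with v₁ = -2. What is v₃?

A + 5I = [[0, 0, 0], [-2, 5, -2], [4, 0, 4]].
Solving (A + 5I)v = 0 gives the eigenspace spanned by (-2, 0, 2).
With v₁ = -2, v = (-2, 0, 2), so v₃ = 2.

2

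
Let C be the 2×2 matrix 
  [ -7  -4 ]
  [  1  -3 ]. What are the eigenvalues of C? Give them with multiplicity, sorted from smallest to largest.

-5, -5

Characteristic polynomial: p(s) = s^2 + 10s + 25 = (s + 5)^2.
Roots (with multiplicity): -5, -5.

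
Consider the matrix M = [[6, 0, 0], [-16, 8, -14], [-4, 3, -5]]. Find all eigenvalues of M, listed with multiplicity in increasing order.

Characteristic polynomial: p(s) = s^3 - 9s^2 + 20s - 12 = (s - 6)(s - 2)(s - 1).
Roots (with multiplicity): 1, 2, 6.

1, 2, 6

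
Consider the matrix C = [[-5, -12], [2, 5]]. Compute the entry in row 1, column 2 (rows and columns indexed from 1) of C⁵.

-12

Characteristic polynomial: μ^2 - 1 = (μ - 1)(μ + 1), so the eigenvalues are -1, 1.
μ=1: eigenvector (-2, 1).
μ=-1: eigenvector (3, -1).
P = [[-2, 3], [1, -1]], D = diag(1, -1), P⁻¹ = [[1, 3], [1, 2]].
C⁵ = P·diag(1, -1)·P⁻¹ = [[-5, -12], [2, 5]].
The requested entry is -12.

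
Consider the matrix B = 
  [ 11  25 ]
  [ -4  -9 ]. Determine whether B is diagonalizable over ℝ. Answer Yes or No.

Characteristic polynomial: p(r) = r^2 - 2r + 1 = (r - 1)^2.
r = 1 has algebraic multiplicity 2; rank(B − 1I) = 1, so geometric multiplicity = 1.
Geometric multiplicity < algebraic multiplicity, so B is not diagonalizable.

No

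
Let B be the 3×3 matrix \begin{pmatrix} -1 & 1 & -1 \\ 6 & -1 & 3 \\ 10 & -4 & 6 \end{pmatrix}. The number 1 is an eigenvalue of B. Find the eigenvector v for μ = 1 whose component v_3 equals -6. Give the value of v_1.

B − 1I = [[-2, 1, -1], [6, -2, 3], [10, -4, 5]].
Solving (B − 1I)v = 0 gives the eigenspace spanned by (3, 0, -6).
With v_3 = -6, v = (3, 0, -6), so v_1 = 3.

3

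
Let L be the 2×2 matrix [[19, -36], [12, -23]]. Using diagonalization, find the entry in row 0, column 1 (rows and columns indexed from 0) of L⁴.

Characteristic polynomial: λ^2 + 4λ - 5 = (λ - 1)(λ + 5), so the eigenvalues are -5, 1.
λ=1: eigenvector (2, 1).
λ=-5: eigenvector (3, 2).
P = [[2, 3], [1, 2]], D = diag(1, -5), P⁻¹ = [[2, -3], [-1, 2]].
L⁴ = P·diag(1, 625)·P⁻¹ = [[-1871, 3744], [-1248, 2497]].
The requested entry is 3744.

3744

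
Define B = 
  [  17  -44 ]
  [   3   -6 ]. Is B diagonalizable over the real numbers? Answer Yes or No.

Characteristic polynomial: p(λ) = λ^2 - 11λ + 30 = (λ - 6)(λ - 5).
All 2 eigenvalues are distinct, so B is diagonalizable.

Yes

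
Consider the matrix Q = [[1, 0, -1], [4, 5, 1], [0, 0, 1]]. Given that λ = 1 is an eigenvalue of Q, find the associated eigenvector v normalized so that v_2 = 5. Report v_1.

Q − 1I = [[0, 0, -1], [4, 4, 1], [0, 0, 0]].
Solving (Q − 1I)v = 0 gives the eigenspace spanned by (-5, 5, 0).
With v_2 = 5, v = (-5, 5, 0), so v_1 = -5.

-5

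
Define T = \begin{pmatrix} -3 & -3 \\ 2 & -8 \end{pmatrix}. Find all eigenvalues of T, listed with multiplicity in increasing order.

Characteristic polynomial: p(λ) = λ^2 + 11λ + 30 = (λ + 5)(λ + 6).
Roots (with multiplicity): -6, -5.

-6, -5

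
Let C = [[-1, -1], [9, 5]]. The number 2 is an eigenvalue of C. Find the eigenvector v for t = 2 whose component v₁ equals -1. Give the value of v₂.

C − 2I = [[-3, -1], [9, 3]].
Solving (C − 2I)v = 0 gives the eigenspace spanned by (-1, 3).
With v₁ = -1, v = (-1, 3), so v₂ = 3.

3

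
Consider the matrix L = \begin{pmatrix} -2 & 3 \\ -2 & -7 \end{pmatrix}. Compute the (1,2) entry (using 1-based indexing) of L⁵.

6303

Characteristic polynomial: r^2 + 9r + 20 = (r + 4)(r + 5), so the eigenvalues are -5, -4.
r=-5: eigenvector (1, -1).
r=-4: eigenvector (3, -2).
P = [[1, 3], [-1, -2]], D = diag(-5, -4), P⁻¹ = [[-2, -3], [1, 1]].
L⁵ = P·diag(-3125, -1024)·P⁻¹ = [[3178, 6303], [-4202, -7327]].
The requested entry is 6303.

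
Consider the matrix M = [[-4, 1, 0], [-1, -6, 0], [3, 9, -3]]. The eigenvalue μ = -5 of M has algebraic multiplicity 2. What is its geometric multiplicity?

M + 5I = [[1, 1, 0], [-1, -1, 0], [3, 9, 2]].
This matrix has rank 2, so its null space has dimension 3 − 2 = 1.

1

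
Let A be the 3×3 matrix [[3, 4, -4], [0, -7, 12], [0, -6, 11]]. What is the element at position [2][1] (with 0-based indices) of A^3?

Characteristic polynomial: s^3 - 7s^2 + 7s + 15 = (s - 5)(s - 3)(s + 1), so the eigenvalues are -1, 3, 5.
s=3: eigenvector (1, 0, 0).
s=5: eigenvector (0, 1, 1).
s=-1: eigenvector (-1, 2, 1).
P = [[1, 0, -1], [0, 1, 2], [0, 1, 1]], D = diag(3, 5, -1), P⁻¹ = [[1, 1, -1], [0, -1, 2], [0, 1, -1]].
A³ = P·diag(27, 125, -1)·P⁻¹ = [[27, 28, -28], [0, -127, 252], [0, -126, 251]].
The requested entry is -126.

-126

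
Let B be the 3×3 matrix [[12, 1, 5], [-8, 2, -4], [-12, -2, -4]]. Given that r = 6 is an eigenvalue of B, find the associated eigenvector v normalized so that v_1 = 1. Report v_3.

B − 6I = [[6, 1, 5], [-8, -4, -4], [-12, -2, -10]].
Solving (B − 6I)v = 0 gives the eigenspace spanned by (1, -1, -1).
With v_1 = 1, v = (1, -1, -1), so v_3 = -1.

-1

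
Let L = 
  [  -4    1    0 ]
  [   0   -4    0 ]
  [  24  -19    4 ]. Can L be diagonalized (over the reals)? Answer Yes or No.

Characteristic polynomial: p(t) = t^3 + 4t^2 - 16t - 64 = (t - 4)(t + 4)^2.
t = -4 has algebraic multiplicity 2; rank(L + 4I) = 2, so geometric multiplicity = 1.
Geometric multiplicity < algebraic multiplicity, so L is not diagonalizable.

No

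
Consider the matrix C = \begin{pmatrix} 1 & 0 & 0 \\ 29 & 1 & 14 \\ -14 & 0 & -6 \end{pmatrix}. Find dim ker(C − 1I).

1

C − 1I = [[0, 0, 0], [29, 0, 14], [-14, 0, -7]].
This matrix has rank 2, so its null space has dimension 3 − 2 = 1.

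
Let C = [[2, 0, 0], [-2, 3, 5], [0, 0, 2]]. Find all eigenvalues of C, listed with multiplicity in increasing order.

2, 2, 3

Characteristic polynomial: p(λ) = λ^3 - 7λ^2 + 16λ - 12 = (λ - 3)(λ - 2)^2.
Roots (with multiplicity): 2, 2, 3.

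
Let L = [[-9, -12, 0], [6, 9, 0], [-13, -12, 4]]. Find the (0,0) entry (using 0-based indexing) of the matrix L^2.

Characteristic polynomial: λ^3 - 4λ^2 - 9λ + 36 = (λ - 4)(λ - 3)(λ + 3), so the eigenvalues are -3, 3, 4.
λ=3: eigenvector (1, -1, 1).
λ=4: eigenvector (0, 0, 1).
λ=-3: eigenvector (2, -1, 2).
P = [[1, 0, 2], [-1, 0, -1], [1, 1, 2]], D = diag(3, 4, -3), P⁻¹ = [[-1, -2, 0], [-1, 0, 1], [1, 1, 0]].
L² = P·diag(9, 16, 9)·P⁻¹ = [[9, 0, 0], [0, 9, 0], [-7, 0, 16]].
The requested entry is 9.

9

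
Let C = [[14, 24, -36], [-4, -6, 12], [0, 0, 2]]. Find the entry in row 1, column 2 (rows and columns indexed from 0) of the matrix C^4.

Characteristic polynomial: r^3 - 10r^2 + 28r - 24 = (r - 6)(r - 2)^2, so the eigenvalues are 2, 2, 6.
r=6: eigenvector (3, -1, 0).
r=2: eigenvector (-2, 1, 0).
r=2: eigenvector (7, -2, 1).
P = [[3, -2, 7], [-1, 1, -2], [0, 0, 1]], D = diag(6, 2, 2), P⁻¹ = [[1, 2, -3], [1, 3, -1], [0, 0, 1]].
C⁴ = P·diag(1296, 16, 16)·P⁻¹ = [[3856, 7680, -11520], [-1280, -2544, 3840], [0, 0, 16]].
The requested entry is 3840.

3840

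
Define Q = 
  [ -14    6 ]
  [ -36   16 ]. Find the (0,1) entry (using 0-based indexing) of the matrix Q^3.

72

Characteristic polynomial: s^2 - 2s - 8 = (s - 4)(s + 2), so the eigenvalues are -2, 4.
s=4: eigenvector (1, 3).
s=-2: eigenvector (1, 2).
P = [[1, 1], [3, 2]], D = diag(4, -2), P⁻¹ = [[-2, 1], [3, -1]].
Q³ = P·diag(64, -8)·P⁻¹ = [[-152, 72], [-432, 208]].
The requested entry is 72.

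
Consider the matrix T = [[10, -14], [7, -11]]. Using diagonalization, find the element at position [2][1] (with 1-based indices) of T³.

Characteristic polynomial: μ^2 + μ - 12 = (μ - 3)(μ + 4), so the eigenvalues are -4, 3.
μ=3: eigenvector (-2, -1).
μ=-4: eigenvector (1, 1).
P = [[-2, 1], [-1, 1]], D = diag(3, -4), P⁻¹ = [[-1, 1], [-1, 2]].
T³ = P·diag(27, -64)·P⁻¹ = [[118, -182], [91, -155]].
The requested entry is 91.

91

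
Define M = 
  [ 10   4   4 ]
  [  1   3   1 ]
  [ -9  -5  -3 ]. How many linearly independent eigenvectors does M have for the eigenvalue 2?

1

M − 2I = [[8, 4, 4], [1, 1, 1], [-9, -5, -5]].
This matrix has rank 2, so its null space has dimension 3 − 2 = 1.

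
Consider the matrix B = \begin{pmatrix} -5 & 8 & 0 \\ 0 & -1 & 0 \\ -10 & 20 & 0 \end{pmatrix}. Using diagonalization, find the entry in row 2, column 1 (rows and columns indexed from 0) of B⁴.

-2500

Characteristic polynomial: λ^3 + 6λ^2 + 5λ = λ(λ + 1)(λ + 5), so the eigenvalues are -5, -1, 0.
λ=-5: eigenvector (1, 0, 2).
λ=-1: eigenvector (2, 1, 0).
λ=0: eigenvector (0, 0, 1).
P = [[1, 2, 0], [0, 1, 0], [2, 0, 1]], D = diag(-5, -1, 0), P⁻¹ = [[1, -2, 0], [0, 1, 0], [-2, 4, 1]].
B⁴ = P·diag(625, 1, 0)·P⁻¹ = [[625, -1248, 0], [0, 1, 0], [1250, -2500, 0]].
The requested entry is -2500.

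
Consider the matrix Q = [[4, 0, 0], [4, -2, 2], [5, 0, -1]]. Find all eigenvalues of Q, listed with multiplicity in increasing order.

Characteristic polynomial: p(t) = t^3 - t^2 - 10t - 8 = (t - 4)(t + 1)(t + 2).
Roots (with multiplicity): -2, -1, 4.

-2, -1, 4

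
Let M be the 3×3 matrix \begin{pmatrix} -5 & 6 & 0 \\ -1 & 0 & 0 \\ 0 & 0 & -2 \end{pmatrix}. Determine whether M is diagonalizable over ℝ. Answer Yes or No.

Characteristic polynomial: p(s) = s^3 + 7s^2 + 16s + 12 = (s + 2)^2(s + 3).
s = -2 has algebraic multiplicity 2; rank(M + 2I) = 1, so geometric multiplicity = 2.
Every eigenvalue has geometric = algebraic multiplicity, so M is diagonalizable.

Yes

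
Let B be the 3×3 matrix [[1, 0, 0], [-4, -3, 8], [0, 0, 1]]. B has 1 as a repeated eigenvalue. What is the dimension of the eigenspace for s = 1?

2

B − 1I = [[0, 0, 0], [-4, -4, 8], [0, 0, 0]].
This matrix has rank 1, so its null space has dimension 3 − 1 = 2.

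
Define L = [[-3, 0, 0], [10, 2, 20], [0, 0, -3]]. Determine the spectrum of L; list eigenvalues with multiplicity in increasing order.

Characteristic polynomial: p(λ) = λ^3 + 4λ^2 - 3λ - 18 = (λ - 2)(λ + 3)^2.
Roots (with multiplicity): -3, -3, 2.

-3, -3, 2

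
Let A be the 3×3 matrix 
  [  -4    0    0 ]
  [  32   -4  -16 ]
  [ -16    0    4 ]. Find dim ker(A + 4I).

2

A + 4I = [[0, 0, 0], [32, 0, -16], [-16, 0, 8]].
This matrix has rank 1, so its null space has dimension 3 − 1 = 2.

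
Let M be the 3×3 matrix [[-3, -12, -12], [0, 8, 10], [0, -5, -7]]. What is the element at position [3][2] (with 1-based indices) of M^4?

-65

Characteristic polynomial: μ^3 + 2μ^2 - 9μ - 18 = (μ - 3)(μ + 2)(μ + 3), so the eigenvalues are -3, -2, 3.
μ=-3: eigenvector (1, 0, 0).
μ=-2: eigenvector (0, 1, -1).
μ=3: eigenvector (-2, 2, -1).
P = [[1, 0, -2], [0, 1, 2], [0, -1, -1]], D = diag(-3, -2, 3), P⁻¹ = [[1, 2, 2], [0, -1, -2], [0, 1, 1]].
M⁴ = P·diag(81, 16, 81)·P⁻¹ = [[81, 0, 0], [0, 146, 130], [0, -65, -49]].
The requested entry is -65.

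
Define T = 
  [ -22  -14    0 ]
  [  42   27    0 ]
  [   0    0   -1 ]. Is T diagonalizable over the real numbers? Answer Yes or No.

Yes

Characteristic polynomial: p(μ) = μ^3 - 4μ^2 - 11μ - 6 = (μ - 6)(μ + 1)^2.
μ = -1 has algebraic multiplicity 2; rank(T + 1I) = 1, so geometric multiplicity = 2.
Every eigenvalue has geometric = algebraic multiplicity, so T is diagonalizable.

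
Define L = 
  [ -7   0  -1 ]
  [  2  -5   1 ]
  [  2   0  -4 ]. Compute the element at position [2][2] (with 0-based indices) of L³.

Characteristic polynomial: r^3 + 16r^2 + 85r + 150 = (r + 5)^2(r + 6), so the eigenvalues are -6, -5, -5.
r=-5: eigenvector (0, 1, 0).
r=-6: eigenvector (1, -1, -1).
r=-5: eigenvector (-1, 0, 2).
P = [[0, 1, -1], [1, -1, 0], [0, -1, 2]], D = diag(-5, -6, -5), P⁻¹ = [[2, 1, 1], [2, 0, 1], [1, 0, 1]].
L³ = P·diag(-125, -216, -125)·P⁻¹ = [[-307, 0, -91], [182, -125, 91], [182, 0, -34]].
The requested entry is -34.

-34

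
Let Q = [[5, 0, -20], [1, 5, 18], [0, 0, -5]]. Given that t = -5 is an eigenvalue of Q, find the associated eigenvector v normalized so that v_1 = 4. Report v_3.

Q + 5I = [[10, 0, -20], [1, 10, 18], [0, 0, 0]].
Solving (Q + 5I)v = 0 gives the eigenspace spanned by (4, -4, 2).
With v_1 = 4, v = (4, -4, 2), so v_3 = 2.

2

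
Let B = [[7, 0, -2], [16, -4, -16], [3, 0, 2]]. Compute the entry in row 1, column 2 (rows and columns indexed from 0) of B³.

Characteristic polynomial: λ^3 - 5λ^2 - 16λ + 80 = (λ - 5)(λ - 4)(λ + 4), so the eigenvalues are -4, 4, 5.
λ=5: eigenvector (1, 0, 1).
λ=-4: eigenvector (0, 1, 0).
λ=4: eigenvector (2, -2, 3).
P = [[1, 0, 2], [0, 1, -2], [1, 0, 3]], D = diag(5, -4, 4), P⁻¹ = [[3, 0, -2], [-2, 1, 2], [-1, 0, 1]].
B³ = P·diag(125, -64, 64)·P⁻¹ = [[247, 0, -122], [256, -64, -256], [183, 0, -58]].
The requested entry is -256.

-256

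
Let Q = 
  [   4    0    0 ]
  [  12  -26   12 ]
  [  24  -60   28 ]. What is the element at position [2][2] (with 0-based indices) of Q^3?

352

Characteristic polynomial: s^3 - 6s^2 + 32 = (s - 4)^2(s + 2), so the eigenvalues are -2, 4, 4.
s=4: eigenvector (1, 2, 4).
s=-2: eigenvector (0, 1, 2).
s=4: eigenvector (0, 2, 5).
P = [[1, 0, 0], [2, 1, 2], [4, 2, 5]], D = diag(4, -2, 4), P⁻¹ = [[1, 0, 0], [-2, 5, -2], [0, -2, 1]].
Q³ = P·diag(64, -8, 64)·P⁻¹ = [[64, 0, 0], [144, -296, 144], [288, -720, 352]].
The requested entry is 352.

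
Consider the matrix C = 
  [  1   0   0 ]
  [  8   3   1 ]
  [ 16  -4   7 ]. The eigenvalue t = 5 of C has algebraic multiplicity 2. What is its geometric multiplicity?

C − 5I = [[-4, 0, 0], [8, -2, 1], [16, -4, 2]].
This matrix has rank 2, so its null space has dimension 3 − 2 = 1.

1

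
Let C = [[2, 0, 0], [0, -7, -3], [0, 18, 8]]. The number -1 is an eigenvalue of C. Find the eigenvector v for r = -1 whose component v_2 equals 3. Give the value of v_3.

C + 1I = [[3, 0, 0], [0, -6, -3], [0, 18, 9]].
Solving (C + 1I)v = 0 gives the eigenspace spanned by (0, 3, -6).
With v_2 = 3, v = (0, 3, -6), so v_3 = -6.

-6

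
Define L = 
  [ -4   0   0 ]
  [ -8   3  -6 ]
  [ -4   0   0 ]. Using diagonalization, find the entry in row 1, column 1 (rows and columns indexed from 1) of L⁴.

Characteristic polynomial: t^3 + t^2 - 12t = t(t - 3)(t + 4), so the eigenvalues are -4, 0, 3.
t=-4: eigenvector (1, 2, 1).
t=3: eigenvector (0, 1, 0).
t=0: eigenvector (0, 2, 1).
P = [[1, 0, 0], [2, 1, 2], [1, 0, 1]], D = diag(-4, 3, 0), P⁻¹ = [[1, 0, 0], [0, 1, -2], [-1, 0, 1]].
L⁴ = P·diag(256, 81, 0)·P⁻¹ = [[256, 0, 0], [512, 81, -162], [256, 0, 0]].
The requested entry is 256.

256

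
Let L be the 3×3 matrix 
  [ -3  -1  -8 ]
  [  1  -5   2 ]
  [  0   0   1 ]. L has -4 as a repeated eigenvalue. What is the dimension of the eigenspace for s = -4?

L + 4I = [[1, -1, -8], [1, -1, 2], [0, 0, 5]].
This matrix has rank 2, so its null space has dimension 3 − 2 = 1.

1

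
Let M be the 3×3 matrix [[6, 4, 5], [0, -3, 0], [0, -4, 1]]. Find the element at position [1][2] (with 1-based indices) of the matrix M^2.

Characteristic polynomial: s^3 - 4s^2 - 15s + 18 = (s - 6)(s - 1)(s + 3), so the eigenvalues are -3, 1, 6.
s=6: eigenvector (1, 0, 0).
s=-3: eigenvector (-1, 1, 1).
s=1: eigenvector (-1, 0, 1).
P = [[1, -1, -1], [0, 1, 0], [0, 1, 1]], D = diag(6, -3, 1), P⁻¹ = [[1, 0, 1], [0, 1, 0], [0, -1, 1]].
M² = P·diag(36, 9, 1)·P⁻¹ = [[36, -8, 35], [0, 9, 0], [0, 8, 1]].
The requested entry is -8.

-8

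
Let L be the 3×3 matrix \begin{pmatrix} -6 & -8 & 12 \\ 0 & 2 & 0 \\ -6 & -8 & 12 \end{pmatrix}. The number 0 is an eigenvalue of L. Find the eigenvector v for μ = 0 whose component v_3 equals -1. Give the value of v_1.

-2

L = [[-6, -8, 12], [0, 2, 0], [-6, -8, 12]].
Solving (L)v = 0 gives the eigenspace spanned by (-2, 0, -1).
With v_3 = -1, v = (-2, 0, -1), so v_1 = -2.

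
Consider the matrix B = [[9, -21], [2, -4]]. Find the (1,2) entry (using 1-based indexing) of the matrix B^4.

-1365

Characteristic polynomial: r^2 - 5r + 6 = (r - 3)(r - 2), so the eigenvalues are 2, 3.
r=2: eigenvector (3, 1).
r=3: eigenvector (7, 2).
P = [[3, 7], [1, 2]], D = diag(2, 3), P⁻¹ = [[-2, 7], [1, -3]].
B⁴ = P·diag(16, 81)·P⁻¹ = [[471, -1365], [130, -374]].
The requested entry is -1365.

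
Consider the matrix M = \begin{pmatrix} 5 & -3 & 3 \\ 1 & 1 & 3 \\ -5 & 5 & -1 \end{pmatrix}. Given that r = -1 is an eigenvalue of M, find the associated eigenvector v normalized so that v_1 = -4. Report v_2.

-4

M + 1I = [[6, -3, 3], [1, 2, 3], [-5, 5, 0]].
Solving (M + 1I)v = 0 gives the eigenspace spanned by (-4, -4, 4).
With v_1 = -4, v = (-4, -4, 4), so v_2 = -4.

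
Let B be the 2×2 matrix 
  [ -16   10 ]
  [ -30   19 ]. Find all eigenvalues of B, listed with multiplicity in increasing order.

Characteristic polynomial: p(μ) = μ^2 - 3μ - 4 = (μ - 4)(μ + 1).
Roots (with multiplicity): -1, 4.

-1, 4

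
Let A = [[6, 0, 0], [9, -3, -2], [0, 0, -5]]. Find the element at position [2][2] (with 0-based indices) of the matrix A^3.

-125

Characteristic polynomial: r^3 + 2r^2 - 33r - 90 = (r - 6)(r + 3)(r + 5), so the eigenvalues are -5, -3, 6.
r=-3: eigenvector (0, 1, 0).
r=6: eigenvector (1, 1, 0).
r=-5: eigenvector (0, 1, 1).
P = [[0, 1, 0], [1, 1, 1], [0, 0, 1]], D = diag(-3, 6, -5), P⁻¹ = [[-1, 1, -1], [1, 0, 0], [0, 0, 1]].
A³ = P·diag(-27, 216, -125)·P⁻¹ = [[216, 0, 0], [243, -27, -98], [0, 0, -125]].
The requested entry is -125.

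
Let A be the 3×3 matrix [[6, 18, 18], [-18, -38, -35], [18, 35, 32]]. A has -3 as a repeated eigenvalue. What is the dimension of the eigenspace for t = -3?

A + 3I = [[9, 18, 18], [-18, -35, -35], [18, 35, 35]].
This matrix has rank 2, so its null space has dimension 3 − 2 = 1.

1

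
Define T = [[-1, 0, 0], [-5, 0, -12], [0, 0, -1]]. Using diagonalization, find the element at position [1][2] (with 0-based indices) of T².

12

Characteristic polynomial: λ^3 + 2λ^2 + λ = λ(λ + 1)^2, so the eigenvalues are -1, -1, 0.
λ=-1: eigenvector (5, 1, -2).
λ=0: eigenvector (0, 1, 0).
λ=-1: eigenvector (-2, 2, 1).
P = [[5, 0, -2], [1, 1, 2], [-2, 0, 1]], D = diag(-1, 0, -1), P⁻¹ = [[1, 0, 2], [-5, 1, -12], [2, 0, 5]].
T² = P·diag(1, 0, 1)·P⁻¹ = [[1, 0, 0], [5, 0, 12], [0, 0, 1]].
The requested entry is 12.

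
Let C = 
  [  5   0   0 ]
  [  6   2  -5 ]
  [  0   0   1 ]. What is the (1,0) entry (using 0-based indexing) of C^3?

Characteristic polynomial: s^3 - 8s^2 + 17s - 10 = (s - 5)(s - 2)(s - 1), so the eigenvalues are 1, 2, 5.
s=5: eigenvector (1, 2, 0).
s=2: eigenvector (0, 1, 0).
s=1: eigenvector (0, 5, 1).
P = [[1, 0, 0], [2, 1, 5], [0, 0, 1]], D = diag(5, 2, 1), P⁻¹ = [[1, 0, 0], [-2, 1, -5], [0, 0, 1]].
C³ = P·diag(125, 8, 1)·P⁻¹ = [[125, 0, 0], [234, 8, -35], [0, 0, 1]].
The requested entry is 234.

234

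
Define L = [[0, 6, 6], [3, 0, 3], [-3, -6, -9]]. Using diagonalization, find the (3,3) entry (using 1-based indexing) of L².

45

Characteristic polynomial: s^3 + 9s^2 + 18s = s(s + 3)(s + 6), so the eigenvalues are -6, -3, 0.
s=-6: eigenvector (1, 0, -1).
s=0: eigenvector (1, 1, -1).
s=-3: eigenvector (0, -1, 1).
P = [[1, 1, 0], [0, 1, -1], [-1, -1, 1]], D = diag(-6, 0, -3), P⁻¹ = [[0, -1, -1], [1, 1, 1], [1, 0, 1]].
L² = P·diag(36, 0, 9)·P⁻¹ = [[0, -36, -36], [-9, 0, -9], [9, 36, 45]].
The requested entry is 45.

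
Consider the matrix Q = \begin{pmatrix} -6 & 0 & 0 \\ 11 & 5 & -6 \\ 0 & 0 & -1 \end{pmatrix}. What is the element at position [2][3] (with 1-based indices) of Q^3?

-126

Characteristic polynomial: λ^3 + 2λ^2 - 29λ - 30 = (λ - 5)(λ + 1)(λ + 6), so the eigenvalues are -6, -1, 5.
λ=-6: eigenvector (1, -1, 0).
λ=-1: eigenvector (0, 1, 1).
λ=5: eigenvector (0, 1, 0).
P = [[1, 0, 0], [-1, 1, 1], [0, 1, 0]], D = diag(-6, -1, 5), P⁻¹ = [[1, 0, 0], [0, 0, 1], [1, 1, -1]].
Q³ = P·diag(-216, -1, 125)·P⁻¹ = [[-216, 0, 0], [341, 125, -126], [0, 0, -1]].
The requested entry is -126.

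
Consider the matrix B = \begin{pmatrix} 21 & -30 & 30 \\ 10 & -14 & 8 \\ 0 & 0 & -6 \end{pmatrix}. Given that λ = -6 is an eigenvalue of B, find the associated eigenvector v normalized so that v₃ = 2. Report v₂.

2

B + 6I = [[27, -30, 30], [10, -8, 8], [0, 0, 0]].
Solving (B + 6I)v = 0 gives the eigenspace spanned by (0, 2, 2).
With v₃ = 2, v = (0, 2, 2), so v₂ = 2.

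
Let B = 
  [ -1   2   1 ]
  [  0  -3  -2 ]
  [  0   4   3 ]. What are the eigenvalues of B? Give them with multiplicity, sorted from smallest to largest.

Characteristic polynomial: p(λ) = λ^3 + λ^2 - λ - 1 = (λ - 1)(λ + 1)^2.
Roots (with multiplicity): -1, -1, 1.

-1, -1, 1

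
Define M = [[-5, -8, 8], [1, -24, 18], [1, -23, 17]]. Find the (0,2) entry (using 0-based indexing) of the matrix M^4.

-1248

Characteristic polynomial: r^3 + 12r^2 + 41r + 30 = (r + 1)(r + 5)(r + 6), so the eigenvalues are -6, -5, -1.
r=-1: eigenvector (2, 4, 5).
r=-6: eigenvector (0, 1, 1).
r=-5: eigenvector (1, 1, 1).
P = [[2, 0, 1], [4, 1, 1], [5, 1, 1]], D = diag(-1, -6, -5), P⁻¹ = [[0, -1, 1], [-1, 3, -2], [1, 2, -2]].
M⁴ = P·diag(1, 1296, 625)·P⁻¹ = [[625, 1248, -1248], [-671, 5134, -3838], [-671, 5133, -3837]].
The requested entry is -1248.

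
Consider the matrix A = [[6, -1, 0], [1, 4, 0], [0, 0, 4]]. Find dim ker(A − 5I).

A − 5I = [[1, -1, 0], [1, -1, 0], [0, 0, -1]].
This matrix has rank 2, so its null space has dimension 3 − 2 = 1.

1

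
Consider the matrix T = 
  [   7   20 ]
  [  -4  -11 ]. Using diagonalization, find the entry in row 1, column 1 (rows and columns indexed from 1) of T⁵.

Characteristic polynomial: λ^2 + 4λ + 3 = (λ + 1)(λ + 3), so the eigenvalues are -3, -1.
λ=-3: eigenvector (-2, 1).
λ=-1: eigenvector (5, -2).
P = [[-2, 5], [1, -2]], D = diag(-3, -1), P⁻¹ = [[2, 5], [1, 2]].
T⁵ = P·diag(-243, -1)·P⁻¹ = [[967, 2420], [-484, -1211]].
The requested entry is 967.

967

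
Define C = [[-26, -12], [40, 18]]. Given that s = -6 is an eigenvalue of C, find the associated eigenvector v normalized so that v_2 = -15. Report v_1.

C + 6I = [[-20, -12], [40, 24]].
Solving (C + 6I)v = 0 gives the eigenspace spanned by (9, -15).
With v_2 = -15, v = (9, -15), so v_1 = 9.

9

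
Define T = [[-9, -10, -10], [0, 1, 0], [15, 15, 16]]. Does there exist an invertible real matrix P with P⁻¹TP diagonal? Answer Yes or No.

Yes

Characteristic polynomial: p(s) = s^3 - 8s^2 + 13s - 6 = (s - 6)(s - 1)^2.
s = 1 has algebraic multiplicity 2; rank(T − 1I) = 1, so geometric multiplicity = 2.
Every eigenvalue has geometric = algebraic multiplicity, so T is diagonalizable.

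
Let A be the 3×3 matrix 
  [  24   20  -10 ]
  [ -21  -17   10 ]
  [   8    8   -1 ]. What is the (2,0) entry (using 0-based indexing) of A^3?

56

Characteristic polynomial: λ^3 - 6λ^2 + 5λ + 12 = (λ - 4)(λ - 3)(λ + 1), so the eigenvalues are -1, 3, 4.
λ=4: eigenvector (1, -1, 0).
λ=3: eigenvector (0, 1, 2).
λ=-1: eigenvector (2, -2, 1).
P = [[1, 0, 2], [-1, 1, -2], [0, 2, 1]], D = diag(4, 3, -1), P⁻¹ = [[5, 4, -2], [1, 1, 0], [-2, -2, 1]].
A³ = P·diag(64, 27, -1)·P⁻¹ = [[324, 260, -130], [-297, -233, 130], [56, 56, -1]].
The requested entry is 56.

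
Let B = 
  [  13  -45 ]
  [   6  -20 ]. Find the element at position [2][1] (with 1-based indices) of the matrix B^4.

Characteristic polynomial: s^2 + 7s + 10 = (s + 2)(s + 5), so the eigenvalues are -5, -2.
s=-5: eigenvector (-5, -2).
s=-2: eigenvector (3, 1).
P = [[-5, 3], [-2, 1]], D = diag(-5, -2), P⁻¹ = [[1, -3], [2, -5]].
B⁴ = P·diag(625, 16)·P⁻¹ = [[-3029, 9135], [-1218, 3670]].
The requested entry is -1218.

-1218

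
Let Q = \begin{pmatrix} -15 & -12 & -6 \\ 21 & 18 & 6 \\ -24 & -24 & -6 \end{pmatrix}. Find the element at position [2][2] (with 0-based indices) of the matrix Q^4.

1296

Characteristic polynomial: r^3 + 3r^2 - 36r - 108 = (r - 6)(r + 3)(r + 6), so the eigenvalues are -6, -3, 6.
r=-6: eigenvector (2, -2, 1).
r=6: eigenvector (0, 1, -2).
r=-3: eigenvector (1, -1, 0).
P = [[2, 0, 1], [-2, 1, -1], [1, -2, 0]], D = diag(-6, 6, -3), P⁻¹ = [[2, 2, 1], [1, 1, 0], [-3, -4, -2]].
Q⁴ = P·diag(1296, 1296, 81)·P⁻¹ = [[4941, 4860, 2430], [-3645, -3564, -2430], [0, 0, 1296]].
The requested entry is 1296.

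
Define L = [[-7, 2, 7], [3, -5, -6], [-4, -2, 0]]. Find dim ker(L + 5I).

L + 5I = [[-2, 2, 7], [3, 0, -6], [-4, -2, 5]].
This matrix has rank 2, so its null space has dimension 3 − 2 = 1.

1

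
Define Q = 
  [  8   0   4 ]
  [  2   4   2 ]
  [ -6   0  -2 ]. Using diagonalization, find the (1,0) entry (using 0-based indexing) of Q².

Characteristic polynomial: μ^3 - 10μ^2 + 32μ - 32 = (μ - 4)^2(μ - 2), so the eigenvalues are 2, 4, 4.
μ=2: eigenvector (-2, -1, 3).
μ=4: eigenvector (0, 1, 0).
μ=4: eigenvector (1, 0, -1).
P = [[-2, 0, 1], [-1, 1, 0], [3, 0, -1]], D = diag(2, 4, 4), P⁻¹ = [[1, 0, 1], [1, 1, 1], [3, 0, 2]].
Q² = P·diag(4, 16, 16)·P⁻¹ = [[40, 0, 24], [12, 16, 12], [-36, 0, -20]].
The requested entry is 12.

12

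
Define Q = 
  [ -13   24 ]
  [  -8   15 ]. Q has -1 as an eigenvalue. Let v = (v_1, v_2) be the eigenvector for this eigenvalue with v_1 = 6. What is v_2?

3

Q + 1I = [[-12, 24], [-8, 16]].
Solving (Q + 1I)v = 0 gives the eigenspace spanned by (6, 3).
With v_1 = 6, v = (6, 3), so v_2 = 3.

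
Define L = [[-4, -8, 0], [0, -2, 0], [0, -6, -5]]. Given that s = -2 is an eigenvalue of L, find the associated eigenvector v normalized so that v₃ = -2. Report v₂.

1

L + 2I = [[-2, -8, 0], [0, 0, 0], [0, -6, -3]].
Solving (L + 2I)v = 0 gives the eigenspace spanned by (-4, 1, -2).
With v₃ = -2, v = (-4, 1, -2), so v₂ = 1.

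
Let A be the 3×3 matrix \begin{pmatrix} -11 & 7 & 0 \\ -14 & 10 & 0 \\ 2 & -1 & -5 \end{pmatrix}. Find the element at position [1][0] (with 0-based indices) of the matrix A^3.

-182

Characteristic polynomial: r^3 + 6r^2 - 7r - 60 = (r - 3)(r + 4)(r + 5), so the eigenvalues are -5, -4, 3.
r=-5: eigenvector (0, 0, 1).
r=3: eigenvector (1, 2, 0).
r=-4: eigenvector (1, 1, 1).
P = [[0, 1, 1], [0, 2, 1], [1, 0, 1]], D = diag(-5, 3, -4), P⁻¹ = [[-2, 1, 1], [-1, 1, 0], [2, -1, 0]].
A³ = P·diag(-125, 27, -64)·P⁻¹ = [[-155, 91, 0], [-182, 118, 0], [122, -61, -125]].
The requested entry is -182.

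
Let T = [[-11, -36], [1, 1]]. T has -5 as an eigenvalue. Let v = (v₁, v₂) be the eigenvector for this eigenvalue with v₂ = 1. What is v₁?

-6

T + 5I = [[-6, -36], [1, 6]].
Solving (T + 5I)v = 0 gives the eigenspace spanned by (-6, 1).
With v₂ = 1, v = (-6, 1), so v₁ = -6.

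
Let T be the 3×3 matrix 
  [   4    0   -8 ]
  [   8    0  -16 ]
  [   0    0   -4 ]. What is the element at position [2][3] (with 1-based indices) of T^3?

Characteristic polynomial: μ^3 - 16μ = μ(μ - 4)(μ + 4), so the eigenvalues are -4, 0, 4.
μ=4: eigenvector (1, 2, 0).
μ=0: eigenvector (0, 1, 0).
μ=-4: eigenvector (1, 2, 1).
P = [[1, 0, 1], [2, 1, 2], [0, 0, 1]], D = diag(4, 0, -4), P⁻¹ = [[1, 0, -1], [-2, 1, 0], [0, 0, 1]].
T³ = P·diag(64, 0, -64)·P⁻¹ = [[64, 0, -128], [128, 0, -256], [0, 0, -64]].
The requested entry is -256.

-256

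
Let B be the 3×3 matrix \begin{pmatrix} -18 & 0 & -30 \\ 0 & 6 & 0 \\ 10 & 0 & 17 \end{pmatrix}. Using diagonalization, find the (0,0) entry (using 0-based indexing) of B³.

Characteristic polynomial: λ^3 - 5λ^2 - 12λ + 36 = (λ - 6)(λ - 2)(λ + 3), so the eigenvalues are -3, 2, 6.
λ=6: eigenvector (0, 1, 0).
λ=2: eigenvector (-3, 0, 2).
λ=-3: eigenvector (-2, 0, 1).
P = [[0, -3, -2], [1, 0, 0], [0, 2, 1]], D = diag(6, 2, -3), P⁻¹ = [[0, 1, 0], [1, 0, 2], [-2, 0, -3]].
B³ = P·diag(216, 8, -27)·P⁻¹ = [[-132, 0, -210], [0, 216, 0], [70, 0, 113]].
The requested entry is -132.

-132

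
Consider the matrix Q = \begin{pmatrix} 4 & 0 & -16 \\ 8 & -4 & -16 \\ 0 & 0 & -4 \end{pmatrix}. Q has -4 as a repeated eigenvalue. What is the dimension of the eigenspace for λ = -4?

2

Q + 4I = [[8, 0, -16], [8, 0, -16], [0, 0, 0]].
This matrix has rank 1, so its null space has dimension 3 − 1 = 2.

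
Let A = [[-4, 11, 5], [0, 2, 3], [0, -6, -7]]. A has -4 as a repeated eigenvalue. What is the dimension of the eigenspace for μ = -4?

1

A + 4I = [[0, 11, 5], [0, 6, 3], [0, -6, -3]].
This matrix has rank 2, so its null space has dimension 3 − 2 = 1.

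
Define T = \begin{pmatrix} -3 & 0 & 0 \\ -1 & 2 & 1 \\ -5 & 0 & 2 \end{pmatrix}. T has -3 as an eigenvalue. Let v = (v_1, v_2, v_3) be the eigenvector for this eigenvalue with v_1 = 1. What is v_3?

1

T + 3I = [[0, 0, 0], [-1, 5, 1], [-5, 0, 5]].
Solving (T + 3I)v = 0 gives the eigenspace spanned by (1, 0, 1).
With v_1 = 1, v = (1, 0, 1), so v_3 = 1.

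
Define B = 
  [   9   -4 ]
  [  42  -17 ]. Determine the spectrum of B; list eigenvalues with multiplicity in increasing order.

-5, -3

Characteristic polynomial: p(r) = r^2 + 8r + 15 = (r + 3)(r + 5).
Roots (with multiplicity): -5, -3.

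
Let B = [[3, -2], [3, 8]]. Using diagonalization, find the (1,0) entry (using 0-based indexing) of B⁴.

Characteristic polynomial: μ^2 - 11μ + 30 = (μ - 6)(μ - 5), so the eigenvalues are 5, 6.
μ=6: eigenvector (-2, 3).
μ=5: eigenvector (1, -1).
P = [[-2, 1], [3, -1]], D = diag(6, 5), P⁻¹ = [[1, 1], [3, 2]].
B⁴ = P·diag(1296, 625)·P⁻¹ = [[-717, -1342], [2013, 2638]].
The requested entry is 2013.

2013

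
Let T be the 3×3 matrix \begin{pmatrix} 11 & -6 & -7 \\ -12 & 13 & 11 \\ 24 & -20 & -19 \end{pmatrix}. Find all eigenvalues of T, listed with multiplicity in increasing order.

-1, 3, 3

Characteristic polynomial: p(r) = r^3 - 5r^2 + 3r + 9 = (r - 3)^2(r + 1).
Roots (with multiplicity): -1, 3, 3.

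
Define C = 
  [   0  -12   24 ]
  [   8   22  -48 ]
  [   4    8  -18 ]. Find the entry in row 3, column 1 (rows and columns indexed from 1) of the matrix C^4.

-32

Characteristic polynomial: μ^3 - 4μ^2 - 12μ = μ(μ - 6)(μ + 2), so the eigenvalues are -2, 0, 6.
μ=6: eigenvector (-2, 1, 0).
μ=0: eigenvector (1, 4, 2).
μ=-2: eigenvector (0, 2, 1).
P = [[-2, 1, 0], [1, 4, 2], [0, 2, 1]], D = diag(6, 0, -2), P⁻¹ = [[0, 1, -2], [1, 2, -4], [-2, -4, 9]].
C⁴ = P·diag(1296, 0, 16)·P⁻¹ = [[0, -2592, 5184], [-64, 1168, -2304], [-32, -64, 144]].
The requested entry is -32.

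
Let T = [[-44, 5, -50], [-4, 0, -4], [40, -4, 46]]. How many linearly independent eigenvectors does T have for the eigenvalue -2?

T + 2I = [[-42, 5, -50], [-4, 2, -4], [40, -4, 48]].
This matrix has rank 2, so its null space has dimension 3 − 2 = 1.

1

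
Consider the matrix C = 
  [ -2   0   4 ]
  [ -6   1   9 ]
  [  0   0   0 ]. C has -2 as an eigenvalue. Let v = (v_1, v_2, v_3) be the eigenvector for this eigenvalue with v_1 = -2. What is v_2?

C + 2I = [[0, 0, 4], [-6, 3, 9], [0, 0, 2]].
Solving (C + 2I)v = 0 gives the eigenspace spanned by (-2, -4, 0).
With v_1 = -2, v = (-2, -4, 0), so v_2 = -4.

-4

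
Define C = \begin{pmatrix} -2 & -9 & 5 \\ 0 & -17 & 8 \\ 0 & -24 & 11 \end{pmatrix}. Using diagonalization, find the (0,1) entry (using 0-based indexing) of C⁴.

1263

Characteristic polynomial: t^3 + 8t^2 + 17t + 10 = (t + 1)(t + 2)(t + 5), so the eigenvalues are -5, -2, -1.
t=-1: eigenvector (1, 1, 2).
t=-2: eigenvector (1, 0, 0).
t=-5: eigenvector (-1, -2, -3).
P = [[1, 1, -1], [1, 0, -2], [2, 0, -3]], D = diag(-1, -2, -5), P⁻¹ = [[0, -3, 2], [1, 1, -1], [0, -2, 1]].
C⁴ = P·diag(1, 16, 625)·P⁻¹ = [[16, 1263, -639], [0, 2497, -1248], [0, 3744, -1871]].
The requested entry is 1263.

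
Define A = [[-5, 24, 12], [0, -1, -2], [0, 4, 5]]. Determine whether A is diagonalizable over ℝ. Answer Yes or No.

Yes

Characteristic polynomial: p(μ) = μ^3 + μ^2 - 17μ + 15 = (μ - 3)(μ - 1)(μ + 5).
All 3 eigenvalues are distinct, so A is diagonalizable.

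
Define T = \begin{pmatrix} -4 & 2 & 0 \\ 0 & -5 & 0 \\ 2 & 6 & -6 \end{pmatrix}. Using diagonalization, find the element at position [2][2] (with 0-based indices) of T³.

-216

Characteristic polynomial: s^3 + 15s^2 + 74s + 120 = (s + 4)(s + 5)(s + 6), so the eigenvalues are -6, -5, -4.
s=-4: eigenvector (1, 0, 1).
s=-5: eigenvector (-2, 1, 2).
s=-6: eigenvector (0, 0, 1).
P = [[1, -2, 0], [0, 1, 0], [1, 2, 1]], D = diag(-4, -5, -6), P⁻¹ = [[1, 2, 0], [0, 1, 0], [-1, -4, 1]].
T³ = P·diag(-64, -125, -216)·P⁻¹ = [[-64, 122, 0], [0, -125, 0], [152, 486, -216]].
The requested entry is -216.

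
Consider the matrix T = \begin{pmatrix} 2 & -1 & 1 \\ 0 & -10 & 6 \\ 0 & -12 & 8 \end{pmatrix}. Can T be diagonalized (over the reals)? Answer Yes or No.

No

Characteristic polynomial: p(s) = s^3 - 12s + 16 = (s - 2)^2(s + 4).
s = 2 has algebraic multiplicity 2; rank(T − 2I) = 2, so geometric multiplicity = 1.
Geometric multiplicity < algebraic multiplicity, so T is not diagonalizable.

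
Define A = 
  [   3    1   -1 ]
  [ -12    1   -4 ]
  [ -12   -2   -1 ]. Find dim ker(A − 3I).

A − 3I = [[0, 1, -1], [-12, -2, -4], [-12, -2, -4]].
This matrix has rank 2, so its null space has dimension 3 − 2 = 1.

1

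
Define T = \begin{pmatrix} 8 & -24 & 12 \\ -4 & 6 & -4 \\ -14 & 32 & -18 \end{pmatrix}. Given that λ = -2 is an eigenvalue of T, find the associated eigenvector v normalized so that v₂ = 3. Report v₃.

6

T + 2I = [[10, -24, 12], [-4, 8, -4], [-14, 32, -16]].
Solving (T + 2I)v = 0 gives the eigenspace spanned by (0, 3, 6).
With v₂ = 3, v = (0, 3, 6), so v₃ = 6.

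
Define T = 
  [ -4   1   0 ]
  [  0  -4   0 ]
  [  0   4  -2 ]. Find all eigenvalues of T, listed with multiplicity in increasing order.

-4, -4, -2

Characteristic polynomial: p(s) = s^3 + 10s^2 + 32s + 32 = (s + 2)(s + 4)^2.
Roots (with multiplicity): -4, -4, -2.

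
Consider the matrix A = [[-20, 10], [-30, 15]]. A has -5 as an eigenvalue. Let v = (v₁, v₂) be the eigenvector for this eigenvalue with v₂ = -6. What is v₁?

-4

A + 5I = [[-15, 10], [-30, 20]].
Solving (A + 5I)v = 0 gives the eigenspace spanned by (-4, -6).
With v₂ = -6, v = (-4, -6), so v₁ = -4.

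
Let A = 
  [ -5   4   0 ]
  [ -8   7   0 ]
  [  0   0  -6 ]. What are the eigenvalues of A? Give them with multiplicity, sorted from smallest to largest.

Characteristic polynomial: p(μ) = μ^3 + 4μ^2 - 15μ - 18 = (μ - 3)(μ + 1)(μ + 6).
Roots (with multiplicity): -6, -1, 3.

-6, -1, 3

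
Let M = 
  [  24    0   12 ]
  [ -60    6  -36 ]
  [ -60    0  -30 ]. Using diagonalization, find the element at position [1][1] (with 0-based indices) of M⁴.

Characteristic polynomial: s^3 - 36s = s(s - 6)(s + 6), so the eigenvalues are -6, 0, 6.
s=0: eigenvector (1, -2, -2).
s=6: eigenvector (0, 1, 0).
s=-6: eigenvector (-2, 5, 5).
P = [[1, 0, -2], [-2, 1, 5], [-2, 0, 5]], D = diag(0, 6, -6), P⁻¹ = [[5, 0, 2], [0, 1, -1], [2, 0, 1]].
M⁴ = P·diag(0, 1296, 1296)·P⁻¹ = [[-5184, 0, -2592], [12960, 1296, 5184], [12960, 0, 6480]].
The requested entry is 1296.

1296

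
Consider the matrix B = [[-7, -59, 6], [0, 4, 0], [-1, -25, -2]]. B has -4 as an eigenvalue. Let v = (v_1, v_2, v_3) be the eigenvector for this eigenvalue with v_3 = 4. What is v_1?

B + 4I = [[-3, -59, 6], [0, 8, 0], [-1, -25, 2]].
Solving (B + 4I)v = 0 gives the eigenspace spanned by (8, 0, 4).
With v_3 = 4, v = (8, 0, 4), so v_1 = 8.

8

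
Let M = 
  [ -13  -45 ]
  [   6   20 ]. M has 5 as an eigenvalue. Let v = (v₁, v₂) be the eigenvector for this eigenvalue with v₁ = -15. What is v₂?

M − 5I = [[-18, -45], [6, 15]].
Solving (M − 5I)v = 0 gives the eigenspace spanned by (-15, 6).
With v₁ = -15, v = (-15, 6), so v₂ = 6.

6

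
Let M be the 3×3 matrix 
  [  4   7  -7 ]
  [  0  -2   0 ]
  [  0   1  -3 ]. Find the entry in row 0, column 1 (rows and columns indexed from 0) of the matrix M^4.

Characteristic polynomial: s^3 + s^2 - 14s - 24 = (s - 4)(s + 2)(s + 3), so the eigenvalues are -3, -2, 4.
s=4: eigenvector (1, 0, 0).
s=-2: eigenvector (0, 1, 1).
s=-3: eigenvector (1, 0, 1).
P = [[1, 0, 1], [0, 1, 0], [0, 1, 1]], D = diag(4, -2, -3), P⁻¹ = [[1, 1, -1], [0, 1, 0], [0, -1, 1]].
M⁴ = P·diag(256, 16, 81)·P⁻¹ = [[256, 175, -175], [0, 16, 0], [0, -65, 81]].
The requested entry is 175.

175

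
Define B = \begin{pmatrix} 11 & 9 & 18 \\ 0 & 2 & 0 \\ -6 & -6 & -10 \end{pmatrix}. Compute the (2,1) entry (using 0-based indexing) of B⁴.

Characteristic polynomial: λ^3 - 3λ^2 + 4 = (λ - 2)^2(λ + 1), so the eigenvalues are -1, 2, 2.
λ=-1: eigenvector (-3, 0, 2).
λ=2: eigenvector (-2, 0, 1).
λ=2: eigenvector (3, 1, -2).
P = [[-3, -2, 3], [0, 0, 1], [2, 1, -2]], D = diag(-1, 2, 2), P⁻¹ = [[1, 1, 2], [-2, 0, -3], [0, 1, 0]].
B⁴ = P·diag(1, 16, 16)·P⁻¹ = [[61, 45, 90], [0, 16, 0], [-30, -30, -44]].
The requested entry is -30.

-30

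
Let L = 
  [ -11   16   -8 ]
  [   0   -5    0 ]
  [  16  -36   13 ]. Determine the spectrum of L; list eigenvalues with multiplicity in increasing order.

Characteristic polynomial: p(r) = r^3 + 3r^2 - 25r - 75 = (r - 5)(r + 3)(r + 5).
Roots (with multiplicity): -5, -3, 5.

-5, -3, 5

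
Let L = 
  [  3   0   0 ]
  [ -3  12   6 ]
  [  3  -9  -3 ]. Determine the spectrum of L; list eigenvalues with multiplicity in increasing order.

Characteristic polynomial: p(t) = t^3 - 12t^2 + 45t - 54 = (t - 6)(t - 3)^2.
Roots (with multiplicity): 3, 3, 6.

3, 3, 6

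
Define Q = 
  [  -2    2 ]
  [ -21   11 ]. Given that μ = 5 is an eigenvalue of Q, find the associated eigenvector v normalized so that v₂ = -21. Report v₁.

Q − 5I = [[-7, 2], [-21, 6]].
Solving (Q − 5I)v = 0 gives the eigenspace spanned by (-6, -21).
With v₂ = -21, v = (-6, -21), so v₁ = -6.

-6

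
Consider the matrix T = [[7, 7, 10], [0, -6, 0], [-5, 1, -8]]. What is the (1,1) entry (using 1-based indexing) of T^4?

Characteristic polynomial: λ^3 + 7λ^2 - 36 = (λ - 2)(λ + 3)(λ + 6), so the eigenvalues are -6, -3, 2.
λ=2: eigenvector (2, 0, -1).
λ=-6: eigenvector (1, 1, -2).
λ=-3: eigenvector (-1, 0, 1).
P = [[2, 1, -1], [0, 1, 0], [-1, -2, 1]], D = diag(2, -6, -3), P⁻¹ = [[1, 1, 1], [0, 1, 0], [1, 3, 2]].
T⁴ = P·diag(16, 1296, 81)·P⁻¹ = [[-49, 1085, -130], [0, 1296, 0], [65, -2365, 146]].
The requested entry is -49.

-49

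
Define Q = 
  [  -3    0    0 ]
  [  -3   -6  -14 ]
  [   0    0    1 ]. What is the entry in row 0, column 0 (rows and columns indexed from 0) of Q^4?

Characteristic polynomial: s^3 + 8s^2 + 9s - 18 = (s - 1)(s + 3)(s + 6), so the eigenvalues are -6, -3, 1.
s=-3: eigenvector (1, -1, 0).
s=-6: eigenvector (0, 1, 0).
s=1: eigenvector (0, -2, 1).
P = [[1, 0, 0], [-1, 1, -2], [0, 0, 1]], D = diag(-3, -6, 1), P⁻¹ = [[1, 0, 0], [1, 1, 2], [0, 0, 1]].
Q⁴ = P·diag(81, 1296, 1)·P⁻¹ = [[81, 0, 0], [1215, 1296, 2590], [0, 0, 1]].
The requested entry is 81.

81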